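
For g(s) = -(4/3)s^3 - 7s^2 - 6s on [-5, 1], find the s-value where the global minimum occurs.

1

g'(s) = -4s^2 - 14s - 6, which vanishes at s = -3 and s = -1/2.
Evaluating at the critical points and endpoints: g(-5) = 65/3; g(-3) = -9; g(-1/2) = 17/12; g(1) = -43/3.
Hence the absolute minimum is -43/3 at s = 1.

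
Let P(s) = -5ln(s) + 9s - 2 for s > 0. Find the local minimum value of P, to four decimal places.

5.9389

P'(s) = -5/s + 9 = 0 gives s = 5/9.
P''(s) = 5/s², which is positive for s > 0, so this is a local minimum.
P(5/9) = -5·ln(5/9) + 5 - 2 ≈ 5.9389.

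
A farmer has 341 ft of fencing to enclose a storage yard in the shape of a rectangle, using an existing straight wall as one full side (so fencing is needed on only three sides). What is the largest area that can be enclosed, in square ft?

Let the sides perpendicular to the wall have length x and the parallel side y, so 2x + y = 341 and the area is A = xy = x(341 − 2x).
A'(x) = 341 − 4x = 0 gives x = 341/4, and A''(x) = −4 < 0 confirms a maximum.
Then y = 341 − 2·341/4 = 341/2 and A = 116281/8.

116281/8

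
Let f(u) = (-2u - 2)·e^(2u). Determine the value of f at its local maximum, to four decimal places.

Differentiating with the product rule gives f'(u) = (-4u - 6)·e^(2u). Since e^(2u) > 0, the only critical point is u = -3/2.
f''(-3/2) has the same sign as -4 < 0, so this is a local maximum.
f(-3/2) = (1)·e^(-3) ≈ 0.0498.

0.0498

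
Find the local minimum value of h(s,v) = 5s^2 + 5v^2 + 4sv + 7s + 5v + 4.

∂h/∂s = 10s + 4v + 7 = 0 and ∂h/∂v = 4s + 10v + 5 = 0, so (s, v) = (-25/42, -11/42).
The Hessian has h_{ss} = 10, h_{vv} = 10, h_{sv} = 4, giving D = 84 > 0 with h_{ss} > 0, so the point is a local minimum.
h(-25/42, -11/42) = 53/42.

53/42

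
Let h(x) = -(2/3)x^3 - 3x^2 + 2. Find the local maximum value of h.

2

h'(x) = -2x^2 - 6x = 0 at x = -3, 0.
Since h''(x) = -4x - 6, we get h''(-3) = 6 > 0 ⇒ local minimum; h''(0) = -6 < 0 ⇒ local maximum.
So the local maximum value is h(0) = 2.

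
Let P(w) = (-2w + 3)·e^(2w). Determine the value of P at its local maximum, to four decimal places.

7.3891

Differentiating with the product rule gives P'(w) = (-4w + 4)·e^(2w). Since e^(2w) > 0, the only critical point is w = 1.
P''(1) has the same sign as -4 < 0, so this is a local maximum.
P(1) = (1)·e^(2) ≈ 7.3891.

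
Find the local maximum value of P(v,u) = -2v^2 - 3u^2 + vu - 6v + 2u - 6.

-34/23

∂P/∂v = -4v + u - 6 = 0 and ∂P/∂u = v - 6u + 2 = 0, so (v, u) = (-34/23, 2/23).
The Hessian has P_{vv} = -4, P_{uu} = -6, P_{vu} = 1, giving D = 23 > 0 with P_{vv} < 0, so the point is a local maximum.
P(-34/23, 2/23) = -34/23.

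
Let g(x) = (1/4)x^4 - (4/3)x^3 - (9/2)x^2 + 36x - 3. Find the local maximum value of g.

g'(x) = x^3 - 4x^2 - 9x + 36. Setting g'(x) = 0 gives x ∈ {-3, 3, 4}.
g''(x) = 3x^2 - 8x - 9. g''(-3) = 42 > 0 ⇒ local minimum; g''(3) = -6 < 0 ⇒ local maximum; g''(4) = 7 > 0 ⇒ local minimum.
The local maximum is g(3) = 195/4.

195/4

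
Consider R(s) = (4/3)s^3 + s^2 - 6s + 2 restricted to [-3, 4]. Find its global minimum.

Differentiating, R'(s) = 4s^2 + 2s - 6; which vanishes at s = -3/2 and s = 1.
Compare values at every candidate in [-3, 4]: R(-3) = -7,  R(-3/2) = 35/4,  R(1) = -5/3,  R(4) = 238/3.
So the minimum is R(-3) = -7.

-7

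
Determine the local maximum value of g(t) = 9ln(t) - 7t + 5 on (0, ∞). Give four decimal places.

g'(t) = 9/t − 7 = 0 gives t = 9/7.
g''(t) = -9/t², which is negative for t > 0, so this is a local maximum.
g(9/7) = 9·ln(9/7) - 9 + 5 ≈ -1.7382.

-1.7382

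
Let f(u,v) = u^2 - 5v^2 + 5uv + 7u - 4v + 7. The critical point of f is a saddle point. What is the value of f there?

226/45

∂f/∂u = 2u + 5v + 7 = 0 and ∂f/∂v = 5u - 10v - 4 = 0, so (u, v) = (-10/9, -43/45).
The Hessian has f_{uu} = 2, f_{vv} = -10, f_{uv} = 5, giving D = -45 < 0, so the point is a saddle point.
f(-10/9, -43/45) = 226/45.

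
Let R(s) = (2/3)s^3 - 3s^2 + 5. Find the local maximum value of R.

R'(s) = 2s^2 - 6s = 0 at s = 0, 3.
R''(s) = 4s - 6. R''(0) = -6 < 0 ⇒ local maximum; R''(3) = 6 > 0 ⇒ local minimum.
The local maximum is R(0) = 5.

5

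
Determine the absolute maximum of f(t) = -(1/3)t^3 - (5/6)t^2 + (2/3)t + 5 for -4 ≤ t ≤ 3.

The derivative is -t^2 - (5/3)t + 2/3, which vanishes at t = -2 and t = 1/3.
Candidates: f(-4) = 31/3, f(-2) = 3, f(1/3) = 829/162, f(3) = -19/2.
The maximum over the interval is 31/3, attained at t = -4.

31/3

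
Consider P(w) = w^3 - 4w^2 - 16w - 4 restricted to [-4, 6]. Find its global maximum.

Differentiating, P'(w) = 3w^2 - 8w - 16; which vanishes at w = -4/3 and w = 4.
Evaluating at the critical points and endpoints: P(-4) = -68,  P(-4/3) = 212/27,  P(4) = -68,  P(6) = -28.
The maximum over the interval is 212/27, attained at w = -4/3.

212/27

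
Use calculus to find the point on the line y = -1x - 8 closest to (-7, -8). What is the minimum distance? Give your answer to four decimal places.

Minimize D(x)^2 = (x + 7)^2 + (-x)^2.
d/dx[D^2] = 2(x + 7) + 2·(-1)·(-x) = 0 ⇒ x = -7/2.
Then y = -9/2 and the distance is √(49/2) ≈ 4.9497.

4.9497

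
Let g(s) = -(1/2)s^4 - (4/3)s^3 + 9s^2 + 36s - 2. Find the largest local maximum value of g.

Critical points: g'(s) = -2s^3 - 4s^2 + 18s + 36 vanishes at s = -3, -2, 3.
g''(s) = -6s^2 - 8s + 18. g''(-3) = -12 < 0 ⇒ local maximum; g''(-2) = 10 > 0 ⇒ local minimum; g''(3) = -60 < 0 ⇒ local maximum.
So the largest local maximum value is g(3) = 221/2.

221/2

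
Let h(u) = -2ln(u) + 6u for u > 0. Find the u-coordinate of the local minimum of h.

h'(u) = -2/u + 6 = 0 gives u = 1/3.
h''(u) = 2/u², which is positive for u > 0, so this is a local minimum.
h(1/3) = -2·ln(1/3) + 2 ≈ 4.1972.

1/3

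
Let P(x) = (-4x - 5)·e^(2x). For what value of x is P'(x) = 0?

P'(x) = (-4)·e^(2x) + (-4x - 5)·2·e^(2x) = (-8x - 14)·e^(2x). Since e^(2x) > 0, the only critical point is x = -7/4.
P''(-7/4) has the same sign as -8 < 0, so this is a local maximum.
P(-7/4) = (2)·e^(-7/2) ≈ 0.0604.

-7/4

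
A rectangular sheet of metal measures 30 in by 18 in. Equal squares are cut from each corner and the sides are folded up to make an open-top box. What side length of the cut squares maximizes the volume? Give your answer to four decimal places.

With cut size x, the volume is V(x) = x(30 − 2x)(18 − 2x) for 0 < x < 9.
V'(x) = 12x^2 − 192x + 540. Setting V'(x) = 0 gives x ≈ 3.6411 (the root in (0, 9)).
V''(x) = 24x − 192 is negative there, so this is the maximum; V ≈ 886.5526.

3.6411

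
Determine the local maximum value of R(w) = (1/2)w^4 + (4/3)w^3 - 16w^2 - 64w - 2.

R'(w) = 2w^3 + 4w^2 - 32w - 64. Setting R'(w) = 0 gives w ∈ {-4, -2, 4}.
R''(w) = 6w^2 + 8w - 32. R''(-4) = 32 > 0 ⇒ local minimum; R''(-2) = -24 < 0 ⇒ local maximum; R''(4) = 96 > 0 ⇒ local minimum.
So the local maximum value is R(-2) = 178/3.

178/3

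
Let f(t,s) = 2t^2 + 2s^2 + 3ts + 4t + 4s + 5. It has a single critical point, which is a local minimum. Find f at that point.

∂f/∂t = 4t + 3s + 4 = 0 and ∂f/∂s = 3t + 4s + 4 = 0, so (t, s) = (-4/7, -4/7).
The Hessian has f_{tt} = 4, f_{ss} = 4, f_{ts} = 3, giving D = 7 > 0 with f_{tt} > 0, so the point is a local minimum.
f(-4/7, -4/7) = 19/7.

19/7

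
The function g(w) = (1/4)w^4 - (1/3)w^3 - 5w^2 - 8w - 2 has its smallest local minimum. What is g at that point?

Critical points: g'(w) = w^3 - w^2 - 10w - 8 vanishes at w = -2, -1, 4.
Since g''(w) = 3w^2 - 2w - 10, we get g''(-2) = 6 > 0 ⇒ local minimum; g''(-1) = -5 < 0 ⇒ local maximum; g''(4) = 30 > 0 ⇒ local minimum.
So the smallest local minimum value is g(4) = -214/3.

-214/3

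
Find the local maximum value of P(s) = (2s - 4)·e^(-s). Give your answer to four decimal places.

0.0996

P'(s) = 2·e^(-s) + (2s - 4)·(-1)·e^(-s) = (-2s + 6)·e^(-s). Since e^(-s) > 0, the only critical point is s = 3.
P''(3) has the same sign as -2 < 0, so this is a local maximum.
P(3) = (2)·e^(-3) ≈ 0.0996.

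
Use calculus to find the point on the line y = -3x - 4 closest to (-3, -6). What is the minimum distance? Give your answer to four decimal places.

3.4785

Minimize D(x)^2 = (x + 3)^2 + (-3x + 2)^2.
d/dx[D^2] = 2(x + 3) + 2·(-3)·(-3x + 2) = 0 ⇒ x = 3/10.
Then y = -49/10 and the distance is √(121/10) ≈ 3.4785.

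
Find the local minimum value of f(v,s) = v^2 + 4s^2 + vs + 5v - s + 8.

14/15

∂f/∂v = 2v + s + 5 = 0 and ∂f/∂s = v + 8s - 1 = 0, so (v, s) = (-41/15, 7/15).
The Hessian has f_{vv} = 2, f_{ss} = 8, f_{vs} = 1, giving D = 15 > 0 with f_{vv} > 0, so the point is a local minimum.
f(-41/15, 7/15) = 14/15.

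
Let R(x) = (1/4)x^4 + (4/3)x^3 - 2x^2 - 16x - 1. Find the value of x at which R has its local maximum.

-2

R'(x) = x^3 + 4x^2 - 4x - 16. Setting R'(x) = 0 gives x ∈ {-4, -2, 2}.
Second-derivative test with R''(x) = 3x^2 + 8x - 4: R''(-4) = 12 > 0 ⇒ local minimum; R''(-2) = -8 < 0 ⇒ local maximum; R''(2) = 24 > 0 ⇒ local minimum.
So the local maximum value is R(-2) = 49/3.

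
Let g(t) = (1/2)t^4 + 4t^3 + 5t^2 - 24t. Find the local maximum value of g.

Critical points: g'(t) = 2t^3 + 12t^2 + 10t - 24 vanishes at t = -4, -3, 1.
Since g''(t) = 6t^2 + 24t + 10, we get g''(-4) = 10 > 0 ⇒ local minimum; g''(-3) = -8 < 0 ⇒ local maximum; g''(1) = 40 > 0 ⇒ local minimum.
The local maximum is g(-3) = 99/2.

99/2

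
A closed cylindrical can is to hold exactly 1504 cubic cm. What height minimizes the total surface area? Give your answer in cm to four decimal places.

12.4180

With radius r and height h, πr²h = 1504 so h = 1504/(πr²), and S(r) = 2πr² + 2πrh = 2πr² + 2·1504/r.
S'(r) = 4πr − 2·1504/r² = 0 ⇒ r³ = 1504/(2π), so r ≈ 6.2090 and h = 2r ≈ 12.4180.
S''(r) = 4π + 4·1504/r³ > 0, so this is the minimum; S ≈ 726.6854.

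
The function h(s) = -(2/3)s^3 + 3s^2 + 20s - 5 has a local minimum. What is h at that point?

h'(s) = -2s^2 + 6s + 20 = 0 at s = -2, 5.
Second-derivative test with h''(s) = -4s + 6: h''(-2) = 14 > 0 ⇒ local minimum; h''(5) = -14 < 0 ⇒ local maximum.
The local minimum is h(-2) = -83/3.

-83/3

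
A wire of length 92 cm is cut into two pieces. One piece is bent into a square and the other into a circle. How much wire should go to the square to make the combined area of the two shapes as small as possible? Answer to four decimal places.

Let x be the length used for the square. Square side x/4; circle radius (92−x)/(2π).
A(x) = (x/4)² + π·((92−x)/(2π))² = x²/16 + (92−x)²/(4π) for 0 ≤ x ≤ 92. A'(x) = x/8 − (92−x)/(2π) = 0 gives x = 4·92/(π+4) ≈ 51.5291.
A'' = 1/8 + 1/(2π) > 0, so this gives the minimum combined area; x ≈ 51.5291 cm to the square.

51.5291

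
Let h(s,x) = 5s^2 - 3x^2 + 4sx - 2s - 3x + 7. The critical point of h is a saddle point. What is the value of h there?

541/76

∂h/∂s = 10s + 4x - 2 = 0 and ∂h/∂x = 4s - 6x - 3 = 0, so (s, x) = (6/19, -11/38).
The Hessian has h_{ss} = 10, h_{xx} = -6, h_{sx} = 4, giving D = -76 < 0, so the point is a saddle point.
h(6/19, -11/38) = 541/76.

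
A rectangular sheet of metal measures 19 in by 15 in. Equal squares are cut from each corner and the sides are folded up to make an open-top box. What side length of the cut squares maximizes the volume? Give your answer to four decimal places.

With cut size x, the volume is V(x) = x(19 − 2x)(15 − 2x) for 0 < x < 7.5.
V'(x) = 12x^2 − 136x + 285. Setting V'(x) = 0 gives x ≈ 2.7751 (the root in (0, 7.5)).
V''(x) = 24x − 136 is negative there, so this is the maximum; V ≈ 352.7094.

2.7751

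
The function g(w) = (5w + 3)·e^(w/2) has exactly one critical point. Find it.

-13/5

Differentiating with the product rule gives g'(w) = ((5/2)w + 13/2)·e^(w/2). Since e^(w/2) > 0, the only critical point is w = -13/5.
g''(-13/5) has the same sign as 5/2 > 0, so this is a local minimum.
g(-13/5) = (-10)·e^(-13/10) ≈ -2.7253.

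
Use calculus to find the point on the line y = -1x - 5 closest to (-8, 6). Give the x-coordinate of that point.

-19/2

Minimize D(x)^2 = (x + 8)^2 + (-x - 11)^2.
d/dx[D^2] = 2(x + 8) + 2·(-1)·(-x - 11) = 0 ⇒ x = -19/2.
Then y = 9/2 and the distance is √(9/2) ≈ 2.1213.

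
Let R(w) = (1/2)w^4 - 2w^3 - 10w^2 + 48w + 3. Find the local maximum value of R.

R'(w) = 2w^3 - 6w^2 - 20w + 48. Setting R'(w) = 0 gives w ∈ {-3, 2, 4}.
Second-derivative test with R''(w) = 6w^2 - 12w - 20: R''(-3) = 70 > 0 ⇒ local minimum; R''(2) = -20 < 0 ⇒ local maximum; R''(4) = 28 > 0 ⇒ local minimum.
Thus R has its local maximum at w = 2, with value 51.

51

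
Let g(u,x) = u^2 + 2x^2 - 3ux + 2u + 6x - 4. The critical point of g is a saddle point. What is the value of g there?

76

∂g/∂u = 2u - 3x + 2 = 0 and ∂g/∂x = -3u + 4x + 6 = 0, so (u, x) = (26, 18).
The Hessian has g_{uu} = 2, g_{xx} = 4, g_{ux} = -3, giving D = -1 < 0, so the point is a saddle point.
g(26, 18) = 76.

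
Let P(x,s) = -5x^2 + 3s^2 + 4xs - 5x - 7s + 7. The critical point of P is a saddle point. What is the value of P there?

∂P/∂x = -10x + 4s - 5 = 0 and ∂P/∂s = 4x + 6s - 7 = 0, so (x, s) = (-1/38, 45/38).
The Hessian has P_{xx} = -10, P_{ss} = 6, P_{xs} = 4, giving D = -76 < 0, so the point is a saddle point.
P(-1/38, 45/38) = 111/38.

111/38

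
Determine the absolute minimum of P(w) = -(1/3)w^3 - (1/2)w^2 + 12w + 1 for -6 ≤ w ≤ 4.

-101/3

Differentiating, P'(w) = -w^2 - w + 12; which vanishes at w = -4 and w = 3.
Evaluating at the critical points and endpoints: P(-6) = -17,  P(-4) = -101/3,  P(3) = 47/2,  P(4) = 59/3.
The minimum over the interval is -101/3, attained at w = -4.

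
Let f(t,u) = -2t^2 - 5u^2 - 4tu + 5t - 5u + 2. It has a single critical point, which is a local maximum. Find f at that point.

∂f/∂t = -4t - 4u + 5 = 0 and ∂f/∂u = -4t - 10u - 5 = 0, so (t, u) = (35/12, -5/3).
The Hessian has f_{tt} = -4, f_{uu} = -10, f_{tu} = -4, giving D = 24 > 0 with f_{tt} < 0, so the point is a local maximum.
f(35/12, -5/3) = 323/24.

323/24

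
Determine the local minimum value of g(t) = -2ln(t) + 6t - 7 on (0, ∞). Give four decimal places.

g'(t) = -2/t + 6 = 0 gives t = 1/3.
g''(t) = 2/t², which is positive for t > 0, so this is a local minimum.
g(1/3) = -2·ln(1/3) + 2 - 7 ≈ -2.8028.

-2.8028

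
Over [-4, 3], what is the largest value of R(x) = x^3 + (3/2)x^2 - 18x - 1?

The derivative is 3x^2 + 3x - 18, which vanishes at x = -3 and x = 2.
Candidates: R(-4) = 31,  R(-3) = 79/2,  R(2) = -23,  R(3) = -29/2.
So the maximum is R(-3) = 79/2.

79/2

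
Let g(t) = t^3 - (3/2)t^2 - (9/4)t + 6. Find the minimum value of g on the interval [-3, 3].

The derivative is 3t^2 - 3t - 9/4, which vanishes at t = -1/2 and t = 3/2.
Candidates: g(-3) = -111/4; g(-1/2) = 53/8; g(3/2) = 21/8; g(3) = 51/4.
The minimum over the interval is -111/4, attained at t = -3.

-111/4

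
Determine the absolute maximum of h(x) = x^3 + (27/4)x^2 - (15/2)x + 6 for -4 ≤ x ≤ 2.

The derivative is 3x^2 + (27/2)x - 15/2, whose only zero in [-4, 2] is x = 1/2.
Candidates: h(-4) = 80, h(1/2) = 65/16, h(2) = 26.
Hence the absolute maximum is 80 at x = -4.

80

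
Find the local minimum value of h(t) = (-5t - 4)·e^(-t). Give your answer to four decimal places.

h'(t) = (-5)·e^(-t) + (-5t - 4)·(-1)·e^(-t) = (5t - 1)·e^(-t). Since e^(-t) > 0, the only critical point is t = 1/5.
h''(1/5) has the same sign as 5 > 0, so this is a local minimum.
h(1/5) = (-5)·e^(-1/5) ≈ -4.0937.

-4.0937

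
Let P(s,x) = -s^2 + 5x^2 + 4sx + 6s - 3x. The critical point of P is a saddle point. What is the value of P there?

27/4

∂P/∂s = -2s + 4x + 6 = 0 and ∂P/∂x = 4s + 10x - 3 = 0, so (s, x) = (2, -1/2).
The Hessian has P_{ss} = -2, P_{xx} = 10, P_{sx} = 4, giving D = -36 < 0, so the point is a saddle point.
P(2, -1/2) = 27/4.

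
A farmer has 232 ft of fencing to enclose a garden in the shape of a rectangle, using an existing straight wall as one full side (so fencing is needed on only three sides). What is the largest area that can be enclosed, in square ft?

Let the sides perpendicular to the wall have length x and the parallel side y, so 2x + y = 232 and the area is A = xy = x(232 − 2x).
A'(x) = 232 − 4x = 0 gives x = 58, and A''(x) = −4 < 0 confirms a maximum.
Then y = 232 − 2·58 = 116 and A = 6728.

6728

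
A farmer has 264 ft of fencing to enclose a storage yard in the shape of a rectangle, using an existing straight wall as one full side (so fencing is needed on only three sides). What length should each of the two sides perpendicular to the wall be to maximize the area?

Let the sides perpendicular to the wall have length x and the parallel side y, so 2x + y = 264 and the area is A = xy = x(264 − 2x).
A'(x) = 264 − 4x = 0 gives x = 66, and A''(x) = −4 < 0 confirms a maximum.
Then y = 264 − 2·66 = 132 and A = 8712.

66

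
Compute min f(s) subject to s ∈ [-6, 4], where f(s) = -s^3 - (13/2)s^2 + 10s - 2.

-130

f'(s) = -3s^2 - 13s + 10, which vanishes at s = -5 and s = 2/3.
Evaluating at the critical points and endpoints: f(-6) = -80,  f(-5) = -179/2,  f(2/3) = 40/27,  f(4) = -130.
So the minimum is f(4) = -130.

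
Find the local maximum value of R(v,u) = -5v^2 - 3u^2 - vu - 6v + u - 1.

60/59

∂R/∂v = -10v - u - 6 = 0 and ∂R/∂u = -v - 6u + 1 = 0, so (v, u) = (-37/59, 16/59).
The Hessian has R_{vv} = -10, R_{uu} = -6, R_{vu} = -1, giving D = 59 > 0 with R_{vv} < 0, so the point is a local maximum.
R(-37/59, 16/59) = 60/59.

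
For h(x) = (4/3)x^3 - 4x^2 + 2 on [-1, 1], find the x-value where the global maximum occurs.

The derivative is 4x^2 - 8x, whose only zero in [-1, 1] is x = 0.
Candidates: h(-1) = -10/3, h(0) = 2, h(1) = -2/3.
So the maximum is h(0) = 2.

0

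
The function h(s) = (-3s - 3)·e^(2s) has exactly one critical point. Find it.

-3/2

h'(s) = (-3)·e^(2s) + (-3s - 3)·2·e^(2s) = (-6s - 9)·e^(2s). Since e^(2s) > 0, the only critical point is s = -3/2.
h''(-3/2) has the same sign as -6 < 0, so this is a local maximum.
h(-3/2) = (3/2)·e^(-3) ≈ 0.0747.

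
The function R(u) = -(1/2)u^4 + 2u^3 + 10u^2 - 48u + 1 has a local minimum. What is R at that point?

-47

R'(u) = -2u^3 + 6u^2 + 20u - 48 = 0 at u = -3, 2, 4.
Since R''(u) = -6u^2 + 12u + 20, we get R''(-3) = -70 < 0 ⇒ local maximum; R''(2) = 20 > 0 ⇒ local minimum; R''(4) = -28 < 0 ⇒ local maximum.
So the local minimum value is R(2) = -47.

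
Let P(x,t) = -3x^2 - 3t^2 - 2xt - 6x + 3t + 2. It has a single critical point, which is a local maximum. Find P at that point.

235/32

∂P/∂x = -6x - 2t - 6 = 0 and ∂P/∂t = -2x - 6t + 3 = 0, so (x, t) = (-21/16, 15/16).
The Hessian has P_{xx} = -6, P_{tt} = -6, P_{xt} = -2, giving D = 32 > 0 with P_{xx} < 0, so the point is a local maximum.
P(-21/16, 15/16) = 235/32.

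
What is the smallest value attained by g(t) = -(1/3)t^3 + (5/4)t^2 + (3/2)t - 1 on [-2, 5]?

Differentiating, g'(t) = -t^2 + (5/2)t + 3/2; which vanishes at t = -1/2 and t = 3.
Evaluating at the critical points and endpoints: g(-2) = 11/3,  g(-1/2) = -67/48,  g(3) = 23/4,  g(5) = -47/12.
So the minimum is g(5) = -47/12.

-47/12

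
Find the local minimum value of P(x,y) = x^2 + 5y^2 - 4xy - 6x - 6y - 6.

-96

∂P/∂x = 2x - 4y - 6 = 0 and ∂P/∂y = -4x + 10y - 6 = 0, so (x, y) = (21, 9).
The Hessian has P_{xx} = 2, P_{yy} = 10, P_{xy} = -4, giving D = 4 > 0 with P_{xx} > 0, so the point is a local minimum.
P(21, 9) = -96.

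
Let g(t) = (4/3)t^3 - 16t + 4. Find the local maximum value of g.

76/3

g'(t) = 4t^2 - 16 = 0 at t = -2, 2.
Second-derivative test with g''(t) = 8t: g''(-2) = -16 < 0 ⇒ local maximum; g''(2) = 16 > 0 ⇒ local minimum.
The local maximum is g(-2) = 76/3.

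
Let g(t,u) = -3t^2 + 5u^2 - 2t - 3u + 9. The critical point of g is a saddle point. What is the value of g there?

533/60

∂g/∂t = -6t - 2 = 0 and ∂g/∂u = 10u - 3 = 0, so (t, u) = (-1/3, 3/10).
The Hessian has g_{tt} = -6, g_{uu} = 10, g_{tu} = 0, giving D = -60 < 0, so the point is a saddle point.
g(-1/3, 3/10) = 533/60.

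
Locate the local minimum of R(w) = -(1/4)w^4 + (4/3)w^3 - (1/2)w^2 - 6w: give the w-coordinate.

R'(w) = -w^3 + 4w^2 - w - 6. Setting R'(w) = 0 gives w ∈ {-1, 2, 3}.
R''(w) = -3w^2 + 8w - 1. R''(-1) = -12 < 0 ⇒ local maximum; R''(2) = 3 > 0 ⇒ local minimum; R''(3) = -4 < 0 ⇒ local maximum.
So the local minimum value is R(2) = -22/3.

2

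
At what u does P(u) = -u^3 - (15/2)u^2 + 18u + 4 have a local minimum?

P'(u) = -3u^2 - 15u + 18. Setting P'(u) = 0 gives u ∈ {-6, 1}.
P''(u) = -6u - 15. P''(-6) = 21 > 0 ⇒ local minimum; P''(1) = -21 < 0 ⇒ local maximum.
The local minimum is P(-6) = -158.

-6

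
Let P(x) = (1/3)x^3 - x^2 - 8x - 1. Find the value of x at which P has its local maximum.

-2

P'(x) = x^2 - 2x - 8. Setting P'(x) = 0 gives x ∈ {-2, 4}.
Since P''(x) = 2x - 2, we get P''(-2) = -6 < 0 ⇒ local maximum; P''(4) = 6 > 0 ⇒ local minimum.
Thus P has its local maximum at x = -2, with value 25/3.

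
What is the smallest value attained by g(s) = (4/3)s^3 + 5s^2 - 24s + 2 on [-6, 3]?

-73/4

Differentiating, g'(s) = 4s^2 + 10s - 24; which vanishes at s = -4 and s = 3/2.
Evaluating at the critical points and endpoints: g(-6) = 38; g(-4) = 278/3; g(3/2) = -73/4; g(3) = 11.
The minimum over the interval is -73/4, attained at s = 3/2.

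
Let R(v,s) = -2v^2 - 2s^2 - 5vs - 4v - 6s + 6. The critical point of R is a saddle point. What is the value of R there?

70/9

∂R/∂v = -4v - 5s - 4 = 0 and ∂R/∂s = -5v - 4s - 6 = 0, so (v, s) = (-14/9, 4/9).
The Hessian has R_{vv} = -4, R_{ss} = -4, R_{vs} = -5, giving D = -9 < 0, so the point is a saddle point.
R(-14/9, 4/9) = 70/9.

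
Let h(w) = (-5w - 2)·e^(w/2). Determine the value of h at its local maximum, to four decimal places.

3.0119

h'(w) = (-5)·e^(w/2) + (-5w - 2)·(1/2)·e^(w/2) = (-(5/2)w - 6)·e^(w/2). Since e^(w/2) > 0, the only critical point is w = -12/5.
h''(-12/5) has the same sign as -5/2 < 0, so this is a local maximum.
h(-12/5) = (10)·e^(-6/5) ≈ 3.0119.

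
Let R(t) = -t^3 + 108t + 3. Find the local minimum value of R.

-429

Critical points: R'(t) = -3t^2 + 108 vanishes at t = -6, 6.
Second-derivative test with R''(t) = -6t: R''(-6) = 36 > 0 ⇒ local minimum; R''(6) = -36 < 0 ⇒ local maximum.
So the local minimum value is R(-6) = -429.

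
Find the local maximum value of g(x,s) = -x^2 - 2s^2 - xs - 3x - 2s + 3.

∂g/∂x = -2x - s - 3 = 0 and ∂g/∂s = -x - 4s - 2 = 0, so (x, s) = (-10/7, -1/7).
The Hessian has g_{xx} = -2, g_{ss} = -4, g_{xs} = -1, giving D = 7 > 0 with g_{xx} < 0, so the point is a local maximum.
g(-10/7, -1/7) = 37/7.

37/7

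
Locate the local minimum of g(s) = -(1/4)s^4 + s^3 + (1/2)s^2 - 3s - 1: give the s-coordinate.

1

g'(s) = -s^3 + 3s^2 + s - 3 = 0 at s = -1, 1, 3.
g''(s) = -3s^2 + 6s + 1. g''(-1) = -8 < 0 ⇒ local maximum; g''(1) = 4 > 0 ⇒ local minimum; g''(3) = -8 < 0 ⇒ local maximum.
The local minimum is g(1) = -11/4.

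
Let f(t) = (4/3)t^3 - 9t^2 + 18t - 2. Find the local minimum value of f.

7

f'(t) = 4t^2 - 18t + 18 = 0 at t = 3/2, 3.
Second-derivative test with f''(t) = 8t - 18: f''(3/2) = -6 < 0 ⇒ local maximum; f''(3) = 6 > 0 ⇒ local minimum.
The local minimum is f(3) = 7.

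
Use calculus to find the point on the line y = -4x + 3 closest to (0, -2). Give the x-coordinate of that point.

Minimize D(x)^2 = (x + 0)^2 + (-4x + 5)^2.
d/dx[D^2] = 2(x + 0) + 2·(-4)·(-4x + 5) = 0 ⇒ x = 20/17.
Then y = -29/17 and the distance is √(25/17) ≈ 1.2127.

20/17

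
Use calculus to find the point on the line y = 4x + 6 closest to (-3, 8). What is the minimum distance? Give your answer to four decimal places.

Minimize D(x)^2 = (x + 3)^2 + (4x - 2)^2.
d/dx[D^2] = 2(x + 3) + 2·4·(4x - 2) = 0 ⇒ x = 5/17.
Then y = 122/17 and the distance is √(196/17) ≈ 3.3955.

3.3955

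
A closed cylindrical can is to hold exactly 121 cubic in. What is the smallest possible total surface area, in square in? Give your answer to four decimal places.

135.4269

With radius r and height h, πr²h = 121 so h = 121/(πr²), and S(r) = 2πr² + 2πrh = 2πr² + 2·121/r.
S'(r) = 4πr − 2·121/r² = 0 ⇒ r³ = 121/(2π), so r ≈ 2.6804 and h = 2r ≈ 5.3608.
S''(r) = 4π + 4·121/r³ > 0, so this is the minimum; S ≈ 135.4269.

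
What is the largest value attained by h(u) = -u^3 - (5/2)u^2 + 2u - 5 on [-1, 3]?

-251/54

h'(u) = -3u^2 - 5u + 2, whose only zero in [-1, 3] is u = 1/3.
Candidates: h(-1) = -17/2; h(1/3) = -251/54; h(3) = -97/2.
Hence the absolute maximum is -251/54 at u = 1/3.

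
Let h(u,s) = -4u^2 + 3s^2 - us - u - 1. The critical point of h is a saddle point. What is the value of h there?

∂h/∂u = -8u - s - 1 = 0 and ∂h/∂s = -u + 6s = 0, so (u, s) = (-6/49, -1/49).
The Hessian has h_{uu} = -8, h_{ss} = 6, h_{us} = -1, giving D = -49 < 0, so the point is a saddle point.
h(-6/49, -1/49) = -46/49.

-46/49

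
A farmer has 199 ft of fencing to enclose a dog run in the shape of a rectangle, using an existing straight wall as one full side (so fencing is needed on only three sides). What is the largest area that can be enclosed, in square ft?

39601/8

Let the sides perpendicular to the wall have length x and the parallel side y, so 2x + y = 199 and the area is A = xy = x(199 − 2x).
A'(x) = 199 − 4x = 0 gives x = 199/4, and A''(x) = −4 < 0 confirms a maximum.
Then y = 199 − 2·199/4 = 199/2 and A = 39601/8.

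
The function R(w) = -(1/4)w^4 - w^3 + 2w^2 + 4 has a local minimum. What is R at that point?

R'(w) = -w^3 - 3w^2 + 4w. Setting R'(w) = 0 gives w ∈ {-4, 0, 1}.
R''(w) = -3w^2 - 6w + 4. R''(-4) = -20 < 0 ⇒ local maximum; R''(0) = 4 > 0 ⇒ local minimum; R''(1) = -5 < 0 ⇒ local maximum.
Thus R has its local minimum at w = 0, with value 4.

4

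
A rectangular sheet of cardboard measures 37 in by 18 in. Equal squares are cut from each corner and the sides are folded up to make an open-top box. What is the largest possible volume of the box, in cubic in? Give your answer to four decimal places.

With cut size x, the volume is V(x) = x(37 − 2x)(18 − 2x) for 0 < x < 9.
V'(x) = 12x^2 − 220x + 666. Setting V'(x) = 0 gives x ≈ 3.8255 (the root in (0, 9)).
V''(x) = 24x − 220 is negative there, so this is the maximum; V ≈ 1161.9298.

1161.9298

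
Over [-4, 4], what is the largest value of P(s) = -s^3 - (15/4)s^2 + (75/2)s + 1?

891/16

Differentiating, P'(s) = -3s^2 - (15/2)s + 75/2; whose only zero in [-4, 4] is s = 5/2.
Candidates: P(-4) = -145, P(5/2) = 891/16, P(4) = 27.
The maximum over the interval is 891/16, attained at s = 5/2.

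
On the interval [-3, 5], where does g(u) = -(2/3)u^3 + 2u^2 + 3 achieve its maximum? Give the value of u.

Differentiating, g'(u) = -2u^2 + 4u; which vanishes at u = 0 and u = 2.
Candidates: g(-3) = 39,  g(0) = 3,  g(2) = 17/3,  g(5) = -91/3.
The maximum over the interval is 39, attained at u = -3.

-3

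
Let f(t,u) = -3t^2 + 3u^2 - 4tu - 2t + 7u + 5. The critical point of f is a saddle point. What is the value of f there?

69/52

∂f/∂t = -6t - 4u - 2 = 0 and ∂f/∂u = -4t + 6u + 7 = 0, so (t, u) = (4/13, -25/26).
The Hessian has f_{tt} = -6, f_{uu} = 6, f_{tu} = -4, giving D = -52 < 0, so the point is a saddle point.
f(4/13, -25/26) = 69/52.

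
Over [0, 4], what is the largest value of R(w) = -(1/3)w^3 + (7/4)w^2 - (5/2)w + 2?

2

The derivative is -w^2 + (7/2)w - 5/2, which vanishes at w = 1 and w = 5/2.
Candidates: R(0) = 2, R(1) = 11/12, R(5/2) = 71/48, R(4) = -4/3.
Hence the absolute maximum is 2 at w = 0.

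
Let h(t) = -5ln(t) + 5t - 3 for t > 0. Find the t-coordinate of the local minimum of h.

h'(t) = -5/t + 5 = 0 gives t = 1.
h''(t) = 5/t², which is positive for t > 0, so this is a local minimum.
h(1) = -5·ln(1) + 5 - 3 ≈ 2.0000.

1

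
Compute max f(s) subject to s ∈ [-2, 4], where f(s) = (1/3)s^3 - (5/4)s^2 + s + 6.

34/3

The derivative is s^2 - (5/2)s + 1, which vanishes at s = 1/2 and s = 2.
Candidates: f(-2) = -11/3,  f(1/2) = 299/48,  f(2) = 17/3,  f(4) = 34/3.
So the maximum is f(4) = 34/3.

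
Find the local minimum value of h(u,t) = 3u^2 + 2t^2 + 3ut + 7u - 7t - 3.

∂h/∂u = 6u + 3t + 7 = 0 and ∂h/∂t = 3u + 4t - 7 = 0, so (u, t) = (-49/15, 21/5).
The Hessian has h_{uu} = 6, h_{tt} = 4, h_{ut} = 3, giving D = 15 > 0 with h_{uu} > 0, so the point is a local minimum.
h(-49/15, 21/5) = -437/15.

-437/15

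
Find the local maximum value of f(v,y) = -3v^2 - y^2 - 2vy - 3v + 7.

65/8

∂f/∂v = -6v - 2y - 3 = 0 and ∂f/∂y = -2v - 2y = 0, so (v, y) = (-3/4, 3/4).
The Hessian has f_{vv} = -6, f_{yy} = -2, f_{vy} = -2, giving D = 8 > 0 with f_{vv} < 0, so the point is a local maximum.
f(-3/4, 3/4) = 65/8.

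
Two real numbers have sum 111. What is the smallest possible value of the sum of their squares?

With a + b = 111, a^2 + b^2 = a^2 + (111 − a)^2.
The derivative 2a − 2(111 − a) = 4a − 222 vanishes at a = 111/2; second derivative 4 > 0, a minimum.
The minimum is 2·(111/2)^2 = 12321/2.

12321/2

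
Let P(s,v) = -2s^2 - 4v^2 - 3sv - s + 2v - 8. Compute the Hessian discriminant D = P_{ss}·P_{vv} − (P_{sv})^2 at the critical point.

23

∂P/∂s = -4s - 3v - 1 = 0 and ∂P/∂v = -3s - 8v + 2 = 0, so (s, v) = (-14/23, 11/23).
The Hessian has P_{ss} = -4, P_{vv} = -8, P_{sv} = -3, giving D = 23 > 0 with P_{ss} < 0, so the point is a local maximum.
D = (-4)·(-8) − (-3)^2 = 23.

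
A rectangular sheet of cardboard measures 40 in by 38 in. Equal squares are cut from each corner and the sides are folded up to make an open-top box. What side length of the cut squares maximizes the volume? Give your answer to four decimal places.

6.4936

With cut size x, the volume is V(x) = x(40 − 2x)(38 − 2x) for 0 < x < 19.
V'(x) = 12x^2 − 312x + 1520. Setting V'(x) = 0 gives x ≈ 6.4936 (the root in (0, 19)).
V''(x) = 24x − 312 is negative there, so this is the maximum; V ≈ 4387.5032.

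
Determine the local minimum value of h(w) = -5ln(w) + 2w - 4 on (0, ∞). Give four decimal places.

h'(w) = -5/w + 2 = 0 gives w = 5/2.
h''(w) = 5/w², which is positive for w > 0, so this is a local minimum.
h(5/2) = -5·ln(5/2) + 5 - 4 ≈ -3.5815.

-3.5815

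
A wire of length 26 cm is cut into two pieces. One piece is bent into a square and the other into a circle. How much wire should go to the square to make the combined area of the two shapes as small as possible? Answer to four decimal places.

14.5626

Let x be the length used for the square. Square side x/4; circle radius (26−x)/(2π).
A(x) = (x/4)² + π·((26−x)/(2π))² = x²/16 + (26−x)²/(4π) for 0 ≤ x ≤ 26. A'(x) = x/8 − (26−x)/(2π) = 0 gives x = 4·26/(π+4) ≈ 14.5626.
A'' = 1/8 + 1/(2π) > 0, so this gives the minimum combined area; x ≈ 14.5626 cm to the square.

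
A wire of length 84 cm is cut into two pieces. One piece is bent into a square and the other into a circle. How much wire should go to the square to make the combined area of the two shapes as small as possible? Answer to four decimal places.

Let x be the length used for the square. Square side x/4; circle radius (84−x)/(2π).
A(x) = (x/4)² + π·((84−x)/(2π))² = x²/16 + (84−x)²/(4π) for 0 ≤ x ≤ 84. A'(x) = x/8 − (84−x)/(2π) = 0 gives x = 4·84/(π+4) ≈ 47.0483.
A'' = 1/8 + 1/(2π) > 0, so this gives the minimum combined area; x ≈ 47.0483 cm to the square.

47.0483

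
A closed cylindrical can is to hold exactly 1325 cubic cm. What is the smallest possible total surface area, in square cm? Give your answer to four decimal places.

With radius r and height h, πr²h = 1325 so h = 1325/(πr²), and S(r) = 2πr² + 2πrh = 2πr² + 2·1325/r.
S'(r) = 4πr − 2·1325/r² = 0 ⇒ r³ = 1325/(2π), so r ≈ 5.9522 and h = 2r ≈ 11.9044.
S''(r) = 4π + 4·1325/r³ > 0, so this is the minimum; S ≈ 667.8185.

667.8185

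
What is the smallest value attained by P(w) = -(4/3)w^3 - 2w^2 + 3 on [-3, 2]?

Differentiating, P'(w) = -4w^2 - 4w; which vanishes at w = -1 and w = 0.
Evaluating at the critical points and endpoints: P(-3) = 21,  P(-1) = 7/3,  P(0) = 3,  P(2) = -47/3.
Hence the absolute minimum is -47/3 at w = 2.

-47/3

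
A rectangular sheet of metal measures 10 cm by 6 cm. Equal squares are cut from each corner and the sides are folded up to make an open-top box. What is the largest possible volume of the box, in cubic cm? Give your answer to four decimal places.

32.8353

With cut size x, the volume is V(x) = x(10 − 2x)(6 − 2x) for 0 < x < 3.
V'(x) = 12x^2 − 64x + 60. Setting V'(x) = 0 gives x ≈ 1.2137 (the root in (0, 3)).
V''(x) = 24x − 64 is negative there, so this is the maximum; V ≈ 32.8353.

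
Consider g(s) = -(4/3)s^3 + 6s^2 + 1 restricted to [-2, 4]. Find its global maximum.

107/3

g'(s) = -4s^2 + 12s, which vanishes at s = 0 and s = 3.
Compare values at every candidate in [-2, 4]: g(-2) = 107/3,  g(0) = 1,  g(3) = 19,  g(4) = 35/3.
Hence the absolute maximum is 107/3 at s = -2.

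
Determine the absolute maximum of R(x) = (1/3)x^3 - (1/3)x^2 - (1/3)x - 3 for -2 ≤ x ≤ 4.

35/3

R'(x) = x^2 - (2/3)x - 1/3, which vanishes at x = -1/3 and x = 1.
Candidates: R(-2) = -19/3, R(-1/3) = -238/81, R(1) = -10/3, R(4) = 35/3.
The maximum over the interval is 35/3, attained at x = 4.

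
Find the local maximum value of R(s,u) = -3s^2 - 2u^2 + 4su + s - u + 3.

∂R/∂s = -6s + 4u + 1 = 0 and ∂R/∂u = 4s - 4u - 1 = 0, so (s, u) = (0, -1/4).
The Hessian has R_{ss} = -6, R_{uu} = -4, R_{su} = 4, giving D = 8 > 0 with R_{ss} < 0, so the point is a local maximum.
R(0, -1/4) = 25/8.

25/8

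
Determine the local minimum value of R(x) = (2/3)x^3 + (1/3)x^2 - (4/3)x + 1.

R'(x) = 2x^2 + (2/3)x - 4/3. Setting R'(x) = 0 gives x ∈ {-1, 2/3}.
Second-derivative test with R''(x) = 4x + 2/3: R''(-1) = -10/3 < 0 ⇒ local maximum; R''(2/3) = 10/3 > 0 ⇒ local minimum.
The local minimum is R(2/3) = 37/81.

37/81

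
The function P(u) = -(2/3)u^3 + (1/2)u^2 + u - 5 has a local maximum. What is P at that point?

P'(u) = -2u^2 + u + 1 = 0 at u = -1/2, 1.
Since P''(u) = -4u + 1, we get P''(-1/2) = 3 > 0 ⇒ local minimum; P''(1) = -3 < 0 ⇒ local maximum.
The local maximum is P(1) = -25/6.

-25/6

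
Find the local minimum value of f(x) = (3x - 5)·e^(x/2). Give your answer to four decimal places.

-5.0789

f'(x) = 3·e^(x/2) + (3x - 5)·(1/2)·e^(x/2) = ((3/2)x + 1/2)·e^(x/2). Since e^(x/2) > 0, the only critical point is x = -1/3.
f''(-1/3) has the same sign as 3/2 > 0, so this is a local minimum.
f(-1/3) = (-6)·e^(-1/6) ≈ -5.0789.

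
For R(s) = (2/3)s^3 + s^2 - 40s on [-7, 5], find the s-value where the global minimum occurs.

4

The derivative is 2s^2 + 2s - 40, which vanishes at s = -5 and s = 4.
Candidates: R(-7) = 301/3,  R(-5) = 425/3,  R(4) = -304/3,  R(5) = -275/3.
The minimum over the interval is -304/3, attained at s = 4.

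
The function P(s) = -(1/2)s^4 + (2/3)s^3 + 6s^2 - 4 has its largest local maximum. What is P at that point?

55/2

Critical points: P'(s) = -2s^3 + 2s^2 + 12s vanishes at s = -2, 0, 3.
P''(s) = -6s^2 + 4s + 12. P''(-2) = -20 < 0 ⇒ local maximum; P''(0) = 12 > 0 ⇒ local minimum; P''(3) = -30 < 0 ⇒ local maximum.
The largest local maximum is P(3) = 55/2.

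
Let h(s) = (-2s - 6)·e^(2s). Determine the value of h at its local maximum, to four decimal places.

0.0009

Differentiating with the product rule gives h'(s) = (-4s - 14)·e^(2s). Since e^(2s) > 0, the only critical point is s = -7/2.
h''(-7/2) has the same sign as -4 < 0, so this is a local maximum.
h(-7/2) = (1)·e^(-7) ≈ 0.0009.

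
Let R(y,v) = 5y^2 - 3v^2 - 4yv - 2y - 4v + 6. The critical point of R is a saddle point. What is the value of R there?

139/19

∂R/∂y = 10y - 4v - 2 = 0 and ∂R/∂v = -4y - 6v - 4 = 0, so (y, v) = (-1/19, -12/19).
The Hessian has R_{yy} = 10, R_{vv} = -6, R_{yv} = -4, giving D = -76 < 0, so the point is a saddle point.
R(-1/19, -12/19) = 139/19.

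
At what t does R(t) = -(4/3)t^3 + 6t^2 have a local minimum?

0

R'(t) = -4t^2 + 12t. Setting R'(t) = 0 gives t ∈ {0, 3}.
Since R''(t) = -8t + 12, we get R''(0) = 12 > 0 ⇒ local minimum; R''(3) = -12 < 0 ⇒ local maximum.
Thus R has its local minimum at t = 0, with value 0.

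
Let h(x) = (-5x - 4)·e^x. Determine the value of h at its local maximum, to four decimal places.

0.8265

Differentiating with the product rule gives h'(x) = (-5x - 9)·e^x. Since e^x > 0, the only critical point is x = -9/5.
h''(-9/5) has the same sign as -5 < 0, so this is a local maximum.
h(-9/5) = (5)·e^(-9/5) ≈ 0.8265.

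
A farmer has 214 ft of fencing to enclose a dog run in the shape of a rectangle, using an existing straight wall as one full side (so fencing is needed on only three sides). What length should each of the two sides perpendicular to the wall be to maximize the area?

Let the sides perpendicular to the wall have length x and the parallel side y, so 2x + y = 214 and the area is A = xy = x(214 − 2x).
A'(x) = 214 − 4x = 0 gives x = 107/2, and A''(x) = −4 < 0 confirms a maximum.
Then y = 214 − 2·107/2 = 107 and A = 11449/2.

107/2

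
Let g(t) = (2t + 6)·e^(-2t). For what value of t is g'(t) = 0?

Differentiating with the product rule gives g'(t) = (-4t - 10)·e^(-2t). Since e^(-2t) > 0, the only critical point is t = -5/2.
g''(-5/2) has the same sign as -4 < 0, so this is a local maximum.
g(-5/2) = (1)·e^(5) ≈ 148.4132.

-5/2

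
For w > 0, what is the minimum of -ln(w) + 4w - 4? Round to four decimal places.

-1.6137

h'(w) = -1/w + 4 = 0 gives w = 1/4.
h''(w) = 1/w², which is positive for w > 0, so this is a local minimum.
h(1/4) = -1·ln(1/4) + 1 - 4 ≈ -1.6137.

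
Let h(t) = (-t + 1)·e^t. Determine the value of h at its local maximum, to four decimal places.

By the product rule, h'(t) = (-t)·e^t. Since e^t > 0, the only critical point is t = 0.
h''(0) has the same sign as -1 < 0, so this is a local maximum.
h(0) = (1)·e^(0) ≈ 1.0000.

1.0000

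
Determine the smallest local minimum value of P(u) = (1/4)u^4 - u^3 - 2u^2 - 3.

P'(u) = u^3 - 3u^2 - 4u. Setting P'(u) = 0 gives u ∈ {-1, 0, 4}.
Since P''(u) = 3u^2 - 6u - 4, we get P''(-1) = 5 > 0 ⇒ local minimum; P''(0) = -4 < 0 ⇒ local maximum; P''(4) = 20 > 0 ⇒ local minimum.
Thus P has its smallest local minimum at u = 4, with value -35.

-35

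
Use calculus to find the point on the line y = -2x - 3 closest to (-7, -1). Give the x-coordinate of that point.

Minimize D(x)^2 = (x + 7)^2 + (-2x - 2)^2.
d/dx[D^2] = 2(x + 7) + 2·(-2)·(-2x - 2) = 0 ⇒ x = -11/5.
Then y = 7/5 and the distance is √(144/5) ≈ 5.3666.

-11/5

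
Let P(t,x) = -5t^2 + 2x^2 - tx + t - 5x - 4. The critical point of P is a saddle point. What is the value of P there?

-292/41

∂P/∂t = -10t - x + 1 = 0 and ∂P/∂x = -t + 4x - 5 = 0, so (t, x) = (-1/41, 51/41).
The Hessian has P_{tt} = -10, P_{xx} = 4, P_{tx} = -1, giving D = -41 < 0, so the point is a saddle point.
P(-1/41, 51/41) = -292/41.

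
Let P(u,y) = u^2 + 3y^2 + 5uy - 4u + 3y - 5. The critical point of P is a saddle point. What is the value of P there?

4

∂P/∂u = 2u + 5y - 4 = 0 and ∂P/∂y = 5u + 6y + 3 = 0, so (u, y) = (-3, 2).
The Hessian has P_{uu} = 2, P_{yy} = 6, P_{uy} = 5, giving D = -13 < 0, so the point is a saddle point.
P(-3, 2) = 4.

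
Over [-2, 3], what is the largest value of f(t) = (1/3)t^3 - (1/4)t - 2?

25/4

Differentiating, f'(t) = t^2 - 1/4; which vanishes at t = -1/2 and t = 1/2.
Compare values at every candidate in [-2, 3]: f(-2) = -25/6,  f(-1/2) = -23/12,  f(1/2) = -25/12,  f(3) = 25/4.
Hence the absolute maximum is 25/4 at t = 3.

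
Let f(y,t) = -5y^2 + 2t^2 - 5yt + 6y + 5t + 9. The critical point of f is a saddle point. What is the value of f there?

682/65

∂f/∂y = -10y - 5t + 6 = 0 and ∂f/∂t = -5y + 4t + 5 = 0, so (y, t) = (49/65, -4/13).
The Hessian has f_{yy} = -10, f_{tt} = 4, f_{yt} = -5, giving D = -65 < 0, so the point is a saddle point.
f(49/65, -4/13) = 682/65.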